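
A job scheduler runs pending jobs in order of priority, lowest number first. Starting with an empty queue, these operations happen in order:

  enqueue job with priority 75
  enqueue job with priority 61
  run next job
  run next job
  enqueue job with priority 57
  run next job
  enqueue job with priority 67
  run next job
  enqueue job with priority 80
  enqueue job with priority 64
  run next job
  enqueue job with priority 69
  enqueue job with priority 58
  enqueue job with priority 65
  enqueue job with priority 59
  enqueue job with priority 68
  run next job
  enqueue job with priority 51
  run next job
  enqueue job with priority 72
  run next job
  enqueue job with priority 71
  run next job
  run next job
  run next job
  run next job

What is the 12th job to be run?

insert 75 → {75}
insert 61 → {61, 75}
run next job → 61; now {75}
run next job → 75; now {}
insert 57 → {57}
run next job → 57; now {}
insert 67 → {67}
run next job → 67; now {}
insert 80 → {80}
insert 64 → {64, 80}
run next job → 64; now {80}
insert 69 → {69, 80}
insert 58 → {58, 69, 80}
insert 65 → {58, 65, 69, 80}
insert 59 → {58, 59, 65, 69, 80}
insert 68 → {58, 59, 65, 68, 69, 80}
run next job → 58; now {59, 65, 68, 69, 80}
insert 51 → {51, 59, 65, 68, 69, 80}
run next job → 51; now {59, 65, 68, 69, 80}
insert 72 → {59, 65, 68, 69, 72, 80}
run next job → 59; now {65, 68, 69, 72, 80}
insert 71 → {65, 68, 69, 71, 72, 80}
run next job → 65; now {68, 69, 71, 72, 80}
run next job → 68; now {69, 71, 72, 80}
run next job → 69; now {71, 72, 80}
run next job → 71; now {72, 80}

71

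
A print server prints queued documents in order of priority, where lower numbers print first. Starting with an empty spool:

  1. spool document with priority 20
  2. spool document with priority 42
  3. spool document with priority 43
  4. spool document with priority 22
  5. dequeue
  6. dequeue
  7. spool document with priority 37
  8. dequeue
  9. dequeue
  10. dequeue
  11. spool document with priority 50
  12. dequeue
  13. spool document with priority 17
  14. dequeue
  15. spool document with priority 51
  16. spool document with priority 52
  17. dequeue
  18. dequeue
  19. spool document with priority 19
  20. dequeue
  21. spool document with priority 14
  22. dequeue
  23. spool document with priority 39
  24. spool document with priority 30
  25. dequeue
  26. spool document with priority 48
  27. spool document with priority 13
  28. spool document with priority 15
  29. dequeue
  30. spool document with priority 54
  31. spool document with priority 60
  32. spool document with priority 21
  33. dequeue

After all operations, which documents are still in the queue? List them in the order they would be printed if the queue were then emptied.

insert 20 → {20}
insert 42 → {20, 42}
insert 43 → {20, 42, 43}
insert 22 → {20, 22, 42, 43}
dequeue → 20; now {22, 42, 43}
dequeue → 22; now {42, 43}
insert 37 → {37, 42, 43}
dequeue → 37; now {42, 43}
dequeue → 42; now {43}
dequeue → 43; now {}
insert 50 → {50}
dequeue → 50; now {}
insert 17 → {17}
dequeue → 17; now {}
insert 51 → {51}
insert 52 → {51, 52}
dequeue → 51; now {52}
dequeue → 52; now {}
insert 19 → {19}
dequeue → 19; now {}
insert 14 → {14}
dequeue → 14; now {}
insert 39 → {39}
insert 30 → {30, 39}
dequeue → 30; now {39}
insert 48 → {39, 48}
insert 13 → {13, 39, 48}
insert 15 → {13, 15, 39, 48}
dequeue → 13; now {15, 39, 48}
insert 54 → {15, 39, 48, 54}
insert 60 → {15, 39, 48, 54, 60}
insert 21 → {15, 21, 39, 48, 54, 60}
dequeue → 15; now {21, 39, 48, 54, 60}

21 → 39 → 48 → 54 → 60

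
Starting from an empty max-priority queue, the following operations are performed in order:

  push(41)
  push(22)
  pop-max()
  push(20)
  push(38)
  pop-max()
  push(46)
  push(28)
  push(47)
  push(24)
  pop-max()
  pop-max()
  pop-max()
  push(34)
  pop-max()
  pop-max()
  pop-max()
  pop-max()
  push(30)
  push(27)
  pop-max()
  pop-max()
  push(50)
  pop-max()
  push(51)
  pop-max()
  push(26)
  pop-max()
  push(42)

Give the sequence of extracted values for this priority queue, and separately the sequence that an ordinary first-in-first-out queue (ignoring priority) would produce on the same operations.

priority queue: 41 → 38 → 47 → 46 → 28 → 34 → 24 → 22 → 20 → 30 → 27 → 50 → 51 → 26; FIFO queue: [41, 22, 20, 38, 46, 28, 47, 24, 34, 30, 27, 50, 51, 26]

insert 41 → {41}
insert 22 → {41, 22}
pop-max → 41; now {22}
insert 20 → {22, 20}
insert 38 → {38, 22, 20}
pop-max → 38; now {22, 20}
insert 46 → {46, 22, 20}
insert 28 → {46, 28, 22, 20}
insert 47 → {47, 46, 28, 22, 20}
insert 24 → {47, 46, 28, 24, 22, 20}
pop-max → 47; now {46, 28, 24, 22, 20}
pop-max → 46; now {28, 24, 22, 20}
pop-max → 28; now {24, 22, 20}
insert 34 → {34, 24, 22, 20}
pop-max → 34; now {24, 22, 20}
pop-max → 24; now {22, 20}
pop-max → 22; now {20}
pop-max → 20; now {}
insert 30 → {30}
insert 27 → {30, 27}
pop-max → 30; now {27}
pop-max → 27; now {}
insert 50 → {50}
pop-max → 50; now {}
insert 51 → {51}
pop-max → 51; now {}
insert 26 → {26}
pop-max → 26; now {}
insert 42 → {42}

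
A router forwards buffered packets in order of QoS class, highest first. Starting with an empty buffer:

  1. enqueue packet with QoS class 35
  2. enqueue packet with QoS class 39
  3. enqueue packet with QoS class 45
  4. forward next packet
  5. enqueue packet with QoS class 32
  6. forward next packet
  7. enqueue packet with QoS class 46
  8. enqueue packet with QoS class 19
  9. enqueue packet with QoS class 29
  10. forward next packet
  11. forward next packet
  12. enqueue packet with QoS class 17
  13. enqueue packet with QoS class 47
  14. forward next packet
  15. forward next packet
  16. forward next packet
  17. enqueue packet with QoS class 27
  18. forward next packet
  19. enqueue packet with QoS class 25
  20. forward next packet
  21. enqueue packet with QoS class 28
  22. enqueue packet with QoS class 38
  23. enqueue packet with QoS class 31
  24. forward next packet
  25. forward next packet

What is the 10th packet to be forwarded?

insert 35 → {35}
insert 39 → {39, 35}
insert 45 → {45, 39, 35}
forward next packet → 45; now {39, 35}
insert 32 → {39, 35, 32}
forward next packet → 39; now {35, 32}
insert 46 → {46, 35, 32}
insert 19 → {46, 35, 32, 19}
insert 29 → {46, 35, 32, 29, 19}
forward next packet → 46; now {35, 32, 29, 19}
forward next packet → 35; now {32, 29, 19}
insert 17 → {32, 29, 19, 17}
insert 47 → {47, 32, 29, 19, 17}
forward next packet → 47; now {32, 29, 19, 17}
forward next packet → 32; now {29, 19, 17}
forward next packet → 29; now {19, 17}
insert 27 → {27, 19, 17}
forward next packet → 27; now {19, 17}
insert 25 → {25, 19, 17}
forward next packet → 25; now {19, 17}
insert 28 → {28, 19, 17}
insert 38 → {38, 28, 19, 17}
insert 31 → {38, 31, 28, 19, 17}
forward next packet → 38; now {31, 28, 19, 17}
forward next packet → 31; now {28, 19, 17}

38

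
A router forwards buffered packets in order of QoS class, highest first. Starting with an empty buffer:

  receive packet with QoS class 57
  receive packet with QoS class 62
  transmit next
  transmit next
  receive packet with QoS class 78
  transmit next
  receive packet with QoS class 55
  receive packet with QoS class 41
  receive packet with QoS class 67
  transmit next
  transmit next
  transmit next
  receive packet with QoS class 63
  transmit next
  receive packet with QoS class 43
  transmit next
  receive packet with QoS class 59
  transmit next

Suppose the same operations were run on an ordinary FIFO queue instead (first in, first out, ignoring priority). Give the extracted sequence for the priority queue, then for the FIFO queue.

priority queue: 62 → 57 → 78 → 67 → 55 → 41 → 63 → 43 → 59; FIFO queue: 57 → 62 → 78 → 55 → 41 → 67 → 63 → 43 → 59

insert 57 → {57}
insert 62 → {62, 57}
transmit next → 62; now {57}
transmit next → 57; now {}
insert 78 → {78}
transmit next → 78; now {}
insert 55 → {55}
insert 41 → {55, 41}
insert 67 → {67, 55, 41}
transmit next → 67; now {55, 41}
transmit next → 55; now {41}
transmit next → 41; now {}
insert 63 → {63}
transmit next → 63; now {}
insert 43 → {43}
transmit next → 43; now {}
insert 59 → {59}
transmit next → 59; now {}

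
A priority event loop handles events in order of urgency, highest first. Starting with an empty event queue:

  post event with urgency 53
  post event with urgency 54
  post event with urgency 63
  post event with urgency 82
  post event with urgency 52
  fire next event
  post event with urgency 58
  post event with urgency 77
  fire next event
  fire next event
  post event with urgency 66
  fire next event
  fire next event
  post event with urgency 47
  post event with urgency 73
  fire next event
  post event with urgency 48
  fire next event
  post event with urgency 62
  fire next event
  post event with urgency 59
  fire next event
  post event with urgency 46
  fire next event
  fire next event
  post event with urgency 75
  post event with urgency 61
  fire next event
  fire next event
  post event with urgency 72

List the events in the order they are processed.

insert 53 → {53}
insert 54 → {54, 53}
insert 63 → {63, 54, 53}
insert 82 → {82, 63, 54, 53}
insert 52 → {82, 63, 54, 53, 52}
fire next event → 82; now {63, 54, 53, 52}
insert 58 → {63, 58, 54, 53, 52}
insert 77 → {77, 63, 58, 54, 53, 52}
fire next event → 77; now {63, 58, 54, 53, 52}
fire next event → 63; now {58, 54, 53, 52}
insert 66 → {66, 58, 54, 53, 52}
fire next event → 66; now {58, 54, 53, 52}
fire next event → 58; now {54, 53, 52}
insert 47 → {54, 53, 52, 47}
insert 73 → {73, 54, 53, 52, 47}
fire next event → 73; now {54, 53, 52, 47}
insert 48 → {54, 53, 52, 48, 47}
fire next event → 54; now {53, 52, 48, 47}
insert 62 → {62, 53, 52, 48, 47}
fire next event → 62; now {53, 52, 48, 47}
insert 59 → {59, 53, 52, 48, 47}
fire next event → 59; now {53, 52, 48, 47}
insert 46 → {53, 52, 48, 47, 46}
fire next event → 53; now {52, 48, 47, 46}
fire next event → 52; now {48, 47, 46}
insert 75 → {75, 48, 47, 46}
insert 61 → {75, 61, 48, 47, 46}
fire next event → 75; now {61, 48, 47, 46}
fire next event → 61; now {48, 47, 46}
insert 72 → {72, 48, 47, 46}

82 → 77 → 63 → 66 → 58 → 73 → 54 → 62 → 59 → 53 → 52 → 75 → 61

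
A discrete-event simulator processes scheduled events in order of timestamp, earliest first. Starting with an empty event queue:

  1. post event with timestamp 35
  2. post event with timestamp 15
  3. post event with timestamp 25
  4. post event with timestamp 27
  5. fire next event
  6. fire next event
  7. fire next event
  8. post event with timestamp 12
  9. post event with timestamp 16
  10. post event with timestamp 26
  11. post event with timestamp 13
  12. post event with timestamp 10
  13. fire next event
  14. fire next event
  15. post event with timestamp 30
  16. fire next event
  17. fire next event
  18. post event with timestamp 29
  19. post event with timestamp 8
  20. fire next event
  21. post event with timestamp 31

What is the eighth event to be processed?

8

insert 35 → {35}
insert 15 → {15, 35}
insert 25 → {15, 25, 35}
insert 27 → {15, 25, 27, 35}
fire next event → 15; now {25, 27, 35}
fire next event → 25; now {27, 35}
fire next event → 27; now {35}
insert 12 → {12, 35}
insert 16 → {12, 16, 35}
insert 26 → {12, 16, 26, 35}
insert 13 → {12, 13, 16, 26, 35}
insert 10 → {10, 12, 13, 16, 26, 35}
fire next event → 10; now {12, 13, 16, 26, 35}
fire next event → 12; now {13, 16, 26, 35}
insert 30 → {13, 16, 26, 30, 35}
fire next event → 13; now {16, 26, 30, 35}
fire next event → 16; now {26, 30, 35}
insert 29 → {26, 29, 30, 35}
insert 8 → {8, 26, 29, 30, 35}
fire next event → 8; now {26, 29, 30, 35}
insert 31 → {26, 29, 30, 31, 35}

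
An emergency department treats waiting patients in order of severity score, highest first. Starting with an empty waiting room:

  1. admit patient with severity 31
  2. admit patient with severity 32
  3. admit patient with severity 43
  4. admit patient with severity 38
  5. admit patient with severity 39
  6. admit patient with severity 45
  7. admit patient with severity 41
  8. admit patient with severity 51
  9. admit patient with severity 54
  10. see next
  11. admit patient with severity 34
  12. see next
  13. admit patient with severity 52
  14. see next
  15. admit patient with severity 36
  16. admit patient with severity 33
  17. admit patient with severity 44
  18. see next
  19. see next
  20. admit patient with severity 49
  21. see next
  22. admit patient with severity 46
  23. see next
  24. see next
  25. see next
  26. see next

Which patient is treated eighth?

insert 31 → {31}
insert 32 → {32, 31}
insert 43 → {43, 32, 31}
insert 38 → {43, 38, 32, 31}
insert 39 → {43, 39, 38, 32, 31}
insert 45 → {45, 43, 39, 38, 32, 31}
insert 41 → {45, 43, 41, 39, 38, 32, 31}
insert 51 → {51, 45, 43, 41, 39, 38, 32, 31}
insert 54 → {54, 51, 45, 43, 41, 39, 38, 32, 31}
see next → 54; now {51, 45, 43, 41, 39, 38, 32, 31}
insert 34 → {51, 45, 43, 41, 39, 38, 34, 32, 31}
see next → 51; now {45, 43, 41, 39, 38, 34, 32, 31}
insert 52 → {52, 45, 43, 41, 39, 38, 34, 32, 31}
see next → 52; now {45, 43, 41, 39, 38, 34, 32, 31}
insert 36 → {45, 43, 41, 39, 38, 36, 34, 32, 31}
insert 33 → {45, 43, 41, 39, 38, 36, 34, 33, 32, 31}
insert 44 → {45, 44, 43, 41, 39, 38, 36, 34, 33, 32, 31}
see next → 45; now {44, 43, 41, 39, 38, 36, 34, 33, 32, 31}
see next → 44; now {43, 41, 39, 38, 36, 34, 33, 32, 31}
insert 49 → {49, 43, 41, 39, 38, 36, 34, 33, 32, 31}
see next → 49; now {43, 41, 39, 38, 36, 34, 33, 32, 31}
insert 46 → {46, 43, 41, 39, 38, 36, 34, 33, 32, 31}
see next → 46; now {43, 41, 39, 38, 36, 34, 33, 32, 31}
see next → 43; now {41, 39, 38, 36, 34, 33, 32, 31}
see next → 41; now {39, 38, 36, 34, 33, 32, 31}
see next → 39; now {38, 36, 34, 33, 32, 31}

43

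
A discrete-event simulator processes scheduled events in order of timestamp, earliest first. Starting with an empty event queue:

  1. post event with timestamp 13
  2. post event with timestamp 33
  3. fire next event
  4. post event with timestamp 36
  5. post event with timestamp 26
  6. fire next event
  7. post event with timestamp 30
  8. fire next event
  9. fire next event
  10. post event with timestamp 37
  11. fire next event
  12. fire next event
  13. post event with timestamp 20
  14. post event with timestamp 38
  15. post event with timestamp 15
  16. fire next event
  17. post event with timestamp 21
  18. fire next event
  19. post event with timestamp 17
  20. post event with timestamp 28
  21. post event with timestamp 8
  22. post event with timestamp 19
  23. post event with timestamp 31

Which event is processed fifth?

36

insert 13 → {13}
insert 33 → {13, 33}
fire next event → 13; now {33}
insert 36 → {33, 36}
insert 26 → {26, 33, 36}
fire next event → 26; now {33, 36}
insert 30 → {30, 33, 36}
fire next event → 30; now {33, 36}
fire next event → 33; now {36}
insert 37 → {36, 37}
fire next event → 36; now {37}
fire next event → 37; now {}
insert 20 → {20}
insert 38 → {20, 38}
insert 15 → {15, 20, 38}
fire next event → 15; now {20, 38}
insert 21 → {20, 21, 38}
fire next event → 20; now {21, 38}
insert 17 → {17, 21, 38}
insert 28 → {17, 21, 28, 38}
insert 8 → {8, 17, 21, 28, 38}
insert 19 → {8, 17, 19, 21, 28, 38}
insert 31 → {8, 17, 19, 21, 28, 31, 38}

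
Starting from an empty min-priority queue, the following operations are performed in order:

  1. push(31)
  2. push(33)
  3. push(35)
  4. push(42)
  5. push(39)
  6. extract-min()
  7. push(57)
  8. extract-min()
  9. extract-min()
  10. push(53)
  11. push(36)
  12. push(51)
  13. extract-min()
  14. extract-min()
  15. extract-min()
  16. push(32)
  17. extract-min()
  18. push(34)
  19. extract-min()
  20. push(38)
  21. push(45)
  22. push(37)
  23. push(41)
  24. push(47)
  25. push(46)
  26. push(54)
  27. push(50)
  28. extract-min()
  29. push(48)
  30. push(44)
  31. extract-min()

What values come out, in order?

31, 33, 35, 36, 39, 42, 32, 34, 37, 38

insert 31 → {31}
insert 33 → {31, 33}
insert 35 → {31, 33, 35}
insert 42 → {31, 33, 35, 42}
insert 39 → {31, 33, 35, 39, 42}
extract-min → 31; now {33, 35, 39, 42}
insert 57 → {33, 35, 39, 42, 57}
extract-min → 33; now {35, 39, 42, 57}
extract-min → 35; now {39, 42, 57}
insert 53 → {39, 42, 53, 57}
insert 36 → {36, 39, 42, 53, 57}
insert 51 → {36, 39, 42, 51, 53, 57}
extract-min → 36; now {39, 42, 51, 53, 57}
extract-min → 39; now {42, 51, 53, 57}
extract-min → 42; now {51, 53, 57}
insert 32 → {32, 51, 53, 57}
extract-min → 32; now {51, 53, 57}
insert 34 → {34, 51, 53, 57}
extract-min → 34; now {51, 53, 57}
insert 38 → {38, 51, 53, 57}
insert 45 → {38, 45, 51, 53, 57}
insert 37 → {37, 38, 45, 51, 53, 57}
insert 41 → {37, 38, 41, 45, 51, 53, 57}
insert 47 → {37, 38, 41, 45, 47, 51, 53, 57}
insert 46 → {37, 38, 41, 45, 46, 47, 51, 53, 57}
insert 54 → {37, 38, 41, 45, 46, 47, 51, 53, 54, 57}
insert 50 → {37, 38, 41, 45, 46, 47, 50, 51, 53, 54, 57}
extract-min → 37; now {38, 41, 45, 46, 47, 50, 51, 53, 54, 57}
insert 48 → {38, 41, 45, 46, 47, 48, 50, 51, 53, 54, 57}
insert 44 → {38, 41, 44, 45, 46, 47, 48, 50, 51, 53, 54, 57}
extract-min → 38; now {41, 44, 45, 46, 47, 48, 50, 51, 53, 54, 57}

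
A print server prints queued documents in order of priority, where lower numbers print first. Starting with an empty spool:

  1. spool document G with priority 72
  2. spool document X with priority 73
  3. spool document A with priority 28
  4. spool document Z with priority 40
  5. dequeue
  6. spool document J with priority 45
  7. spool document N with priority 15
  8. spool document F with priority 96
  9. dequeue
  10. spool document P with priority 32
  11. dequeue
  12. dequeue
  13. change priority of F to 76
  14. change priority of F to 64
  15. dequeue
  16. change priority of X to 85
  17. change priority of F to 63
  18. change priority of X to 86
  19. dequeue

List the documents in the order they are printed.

add G (priority 72) → {G:72}
add X (priority 73) → {G:72, X:73}
add A (priority 28) → {A:28, G:72, X:73}
add Z (priority 40) → {A:28, Z:40, G:72, X:73}
dequeue → A; now {Z:40, G:72, X:73}
add J (priority 45) → {Z:40, J:45, G:72, X:73}
add N (priority 15) → {N:15, Z:40, J:45, G:72, X:73}
add F (priority 96) → {N:15, Z:40, J:45, G:72, X:73, F:96}
dequeue → N; now {Z:40, J:45, G:72, X:73, F:96}
add P (priority 32) → {P:32, Z:40, J:45, G:72, X:73, F:96}
dequeue → P; now {Z:40, J:45, G:72, X:73, F:96}
dequeue → Z; now {J:45, G:72, X:73, F:96}
update F to priority 76 → {J:45, G:72, X:73, F:76}
update F to priority 64 → {J:45, F:64, G:72, X:73}
dequeue → J; now {F:64, G:72, X:73}
update X to priority 85 → {F:64, G:72, X:85}
update F to priority 63 → {F:63, G:72, X:85}
update X to priority 86 → {F:63, G:72, X:86}
dequeue → F; now {G:72, X:86}

A → N → P → Z → J → F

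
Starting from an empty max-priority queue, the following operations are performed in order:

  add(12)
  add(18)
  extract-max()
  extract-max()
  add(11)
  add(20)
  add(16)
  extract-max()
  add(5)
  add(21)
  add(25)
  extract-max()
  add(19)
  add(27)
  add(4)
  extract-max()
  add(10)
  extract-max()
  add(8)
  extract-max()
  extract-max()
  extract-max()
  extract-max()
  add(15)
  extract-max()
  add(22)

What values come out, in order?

18 → 12 → 20 → 25 → 27 → 21 → 19 → 16 → 11 → 10 → 15

insert 12 → {12}
insert 18 → {18, 12}
extract-max → 18; now {12}
extract-max → 12; now {}
insert 11 → {11}
insert 20 → {20, 11}
insert 16 → {20, 16, 11}
extract-max → 20; now {16, 11}
insert 5 → {16, 11, 5}
insert 21 → {21, 16, 11, 5}
insert 25 → {25, 21, 16, 11, 5}
extract-max → 25; now {21, 16, 11, 5}
insert 19 → {21, 19, 16, 11, 5}
insert 27 → {27, 21, 19, 16, 11, 5}
insert 4 → {27, 21, 19, 16, 11, 5, 4}
extract-max → 27; now {21, 19, 16, 11, 5, 4}
insert 10 → {21, 19, 16, 11, 10, 5, 4}
extract-max → 21; now {19, 16, 11, 10, 5, 4}
insert 8 → {19, 16, 11, 10, 8, 5, 4}
extract-max → 19; now {16, 11, 10, 8, 5, 4}
extract-max → 16; now {11, 10, 8, 5, 4}
extract-max → 11; now {10, 8, 5, 4}
extract-max → 10; now {8, 5, 4}
insert 15 → {15, 8, 5, 4}
extract-max → 15; now {8, 5, 4}
insert 22 → {22, 8, 5, 4}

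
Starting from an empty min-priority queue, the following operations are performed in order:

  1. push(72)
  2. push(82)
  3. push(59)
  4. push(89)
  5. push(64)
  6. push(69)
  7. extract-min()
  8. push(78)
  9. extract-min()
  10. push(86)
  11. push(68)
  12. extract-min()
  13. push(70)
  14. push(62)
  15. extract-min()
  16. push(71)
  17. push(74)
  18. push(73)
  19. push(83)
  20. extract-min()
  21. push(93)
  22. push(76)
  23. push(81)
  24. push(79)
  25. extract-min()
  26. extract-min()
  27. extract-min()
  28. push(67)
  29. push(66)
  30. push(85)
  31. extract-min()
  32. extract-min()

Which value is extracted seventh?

insert 72 → {72}
insert 82 → {72, 82}
insert 59 → {59, 72, 82}
insert 89 → {59, 72, 82, 89}
insert 64 → {59, 64, 72, 82, 89}
insert 69 → {59, 64, 69, 72, 82, 89}
extract-min → 59; now {64, 69, 72, 82, 89}
insert 78 → {64, 69, 72, 78, 82, 89}
extract-min → 64; now {69, 72, 78, 82, 89}
insert 86 → {69, 72, 78, 82, 86, 89}
insert 68 → {68, 69, 72, 78, 82, 86, 89}
extract-min → 68; now {69, 72, 78, 82, 86, 89}
insert 70 → {69, 70, 72, 78, 82, 86, 89}
insert 62 → {62, 69, 70, 72, 78, 82, 86, 89}
extract-min → 62; now {69, 70, 72, 78, 82, 86, 89}
insert 71 → {69, 70, 71, 72, 78, 82, 86, 89}
insert 74 → {69, 70, 71, 72, 74, 78, 82, 86, 89}
insert 73 → {69, 70, 71, 72, 73, 74, 78, 82, 86, 89}
insert 83 → {69, 70, 71, 72, 73, 74, 78, 82, 83, 86, 89}
extract-min → 69; now {70, 71, 72, 73, 74, 78, 82, 83, 86, 89}
insert 93 → {70, 71, 72, 73, 74, 78, 82, 83, 86, 89, 93}
insert 76 → {70, 71, 72, 73, 74, 76, 78, 82, 83, 86, 89, 93}
insert 81 → {70, 71, 72, 73, 74, 76, 78, 81, 82, 83, 86, 89, 93}
insert 79 → {70, 71, 72, 73, 74, 76, 78, 79, 81, 82, 83, 86, 89, 93}
extract-min → 70; now {71, 72, 73, 74, 76, 78, 79, 81, 82, 83, 86, 89, 93}
extract-min → 71; now {72, 73, 74, 76, 78, 79, 81, 82, 83, 86, 89, 93}
extract-min → 72; now {73, 74, 76, 78, 79, 81, 82, 83, 86, 89, 93}
insert 67 → {67, 73, 74, 76, 78, 79, 81, 82, 83, 86, 89, 93}
insert 66 → {66, 67, 73, 74, 76, 78, 79, 81, 82, 83, 86, 89, 93}
insert 85 → {66, 67, 73, 74, 76, 78, 79, 81, 82, 83, 85, 86, 89, 93}
extract-min → 66; now {67, 73, 74, 76, 78, 79, 81, 82, 83, 85, 86, 89, 93}
extract-min → 67; now {73, 74, 76, 78, 79, 81, 82, 83, 85, 86, 89, 93}

71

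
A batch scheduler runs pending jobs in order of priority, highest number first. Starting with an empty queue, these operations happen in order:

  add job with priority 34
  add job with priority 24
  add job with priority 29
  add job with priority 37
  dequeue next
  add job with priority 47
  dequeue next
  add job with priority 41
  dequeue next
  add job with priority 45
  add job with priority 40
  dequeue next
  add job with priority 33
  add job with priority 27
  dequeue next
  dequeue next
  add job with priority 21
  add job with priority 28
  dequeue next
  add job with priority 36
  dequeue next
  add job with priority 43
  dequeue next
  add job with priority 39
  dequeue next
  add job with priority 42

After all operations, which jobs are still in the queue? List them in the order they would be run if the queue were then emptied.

insert 34 → {34}
insert 24 → {34, 24}
insert 29 → {34, 29, 24}
insert 37 → {37, 34, 29, 24}
dequeue next → 37; now {34, 29, 24}
insert 47 → {47, 34, 29, 24}
dequeue next → 47; now {34, 29, 24}
insert 41 → {41, 34, 29, 24}
dequeue next → 41; now {34, 29, 24}
insert 45 → {45, 34, 29, 24}
insert 40 → {45, 40, 34, 29, 24}
dequeue next → 45; now {40, 34, 29, 24}
insert 33 → {40, 34, 33, 29, 24}
insert 27 → {40, 34, 33, 29, 27, 24}
dequeue next → 40; now {34, 33, 29, 27, 24}
dequeue next → 34; now {33, 29, 27, 24}
insert 21 → {33, 29, 27, 24, 21}
insert 28 → {33, 29, 28, 27, 24, 21}
dequeue next → 33; now {29, 28, 27, 24, 21}
insert 36 → {36, 29, 28, 27, 24, 21}
dequeue next → 36; now {29, 28, 27, 24, 21}
insert 43 → {43, 29, 28, 27, 24, 21}
dequeue next → 43; now {29, 28, 27, 24, 21}
insert 39 → {39, 29, 28, 27, 24, 21}
dequeue next → 39; now {29, 28, 27, 24, 21}
insert 42 → {42, 29, 28, 27, 24, 21}

[42, 29, 28, 27, 24, 21]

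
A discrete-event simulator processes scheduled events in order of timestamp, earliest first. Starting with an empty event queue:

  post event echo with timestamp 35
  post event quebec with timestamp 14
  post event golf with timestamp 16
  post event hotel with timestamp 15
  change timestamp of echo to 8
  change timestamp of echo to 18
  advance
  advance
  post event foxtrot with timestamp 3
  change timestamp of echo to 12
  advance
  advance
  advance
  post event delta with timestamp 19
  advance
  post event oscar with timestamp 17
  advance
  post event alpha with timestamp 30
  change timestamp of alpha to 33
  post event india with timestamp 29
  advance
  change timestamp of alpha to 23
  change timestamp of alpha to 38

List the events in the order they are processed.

[quebec, hotel, foxtrot, echo, golf, delta, oscar, india]

add echo (timestamp 35) → {echo:35}
add quebec (timestamp 14) → {quebec:14, echo:35}
add golf (timestamp 16) → {quebec:14, golf:16, echo:35}
add hotel (timestamp 15) → {quebec:14, hotel:15, golf:16, echo:35}
update echo to timestamp 8 → {echo:8, quebec:14, hotel:15, golf:16}
update echo to timestamp 18 → {quebec:14, hotel:15, golf:16, echo:18}
advance → quebec; now {hotel:15, golf:16, echo:18}
advance → hotel; now {golf:16, echo:18}
add foxtrot (timestamp 3) → {foxtrot:3, golf:16, echo:18}
update echo to timestamp 12 → {foxtrot:3, echo:12, golf:16}
advance → foxtrot; now {echo:12, golf:16}
advance → echo; now {golf:16}
advance → golf; now {}
add delta (timestamp 19) → {delta:19}
advance → delta; now {}
add oscar (timestamp 17) → {oscar:17}
advance → oscar; now {}
add alpha (timestamp 30) → {alpha:30}
update alpha to timestamp 33 → {alpha:33}
add india (timestamp 29) → {india:29, alpha:33}
advance → india; now {alpha:33}
update alpha to timestamp 23 → {alpha:23}
update alpha to timestamp 38 → {alpha:38}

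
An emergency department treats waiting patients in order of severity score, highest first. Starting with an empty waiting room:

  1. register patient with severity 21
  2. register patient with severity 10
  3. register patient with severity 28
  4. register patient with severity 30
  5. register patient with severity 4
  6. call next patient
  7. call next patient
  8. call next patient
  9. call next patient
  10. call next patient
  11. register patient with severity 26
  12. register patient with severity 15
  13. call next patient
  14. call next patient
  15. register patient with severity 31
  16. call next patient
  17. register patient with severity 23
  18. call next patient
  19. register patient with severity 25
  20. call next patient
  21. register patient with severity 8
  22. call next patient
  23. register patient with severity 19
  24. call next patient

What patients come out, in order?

insert 21 → {21}
insert 10 → {21, 10}
insert 28 → {28, 21, 10}
insert 30 → {30, 28, 21, 10}
insert 4 → {30, 28, 21, 10, 4}
call next patient → 30; now {28, 21, 10, 4}
call next patient → 28; now {21, 10, 4}
call next patient → 21; now {10, 4}
call next patient → 10; now {4}
call next patient → 4; now {}
insert 26 → {26}
insert 15 → {26, 15}
call next patient → 26; now {15}
call next patient → 15; now {}
insert 31 → {31}
call next patient → 31; now {}
insert 23 → {23}
call next patient → 23; now {}
insert 25 → {25}
call next patient → 25; now {}
insert 8 → {8}
call next patient → 8; now {}
insert 19 → {19}
call next patient → 19; now {}

30, 28, 21, 10, 4, 26, 15, 31, 23, 25, 8, 19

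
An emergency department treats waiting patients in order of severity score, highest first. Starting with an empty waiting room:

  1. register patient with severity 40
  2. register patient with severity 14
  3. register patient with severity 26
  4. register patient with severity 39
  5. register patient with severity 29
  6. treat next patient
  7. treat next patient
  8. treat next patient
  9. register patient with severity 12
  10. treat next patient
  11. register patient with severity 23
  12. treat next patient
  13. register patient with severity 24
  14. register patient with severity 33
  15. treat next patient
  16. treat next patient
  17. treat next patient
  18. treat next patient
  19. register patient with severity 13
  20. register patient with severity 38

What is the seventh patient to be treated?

24

insert 40 → {40}
insert 14 → {40, 14}
insert 26 → {40, 26, 14}
insert 39 → {40, 39, 26, 14}
insert 29 → {40, 39, 29, 26, 14}
treat next patient → 40; now {39, 29, 26, 14}
treat next patient → 39; now {29, 26, 14}
treat next patient → 29; now {26, 14}
insert 12 → {26, 14, 12}
treat next patient → 26; now {14, 12}
insert 23 → {23, 14, 12}
treat next patient → 23; now {14, 12}
insert 24 → {24, 14, 12}
insert 33 → {33, 24, 14, 12}
treat next patient → 33; now {24, 14, 12}
treat next patient → 24; now {14, 12}
treat next patient → 14; now {12}
treat next patient → 12; now {}
insert 13 → {13}
insert 38 → {38, 13}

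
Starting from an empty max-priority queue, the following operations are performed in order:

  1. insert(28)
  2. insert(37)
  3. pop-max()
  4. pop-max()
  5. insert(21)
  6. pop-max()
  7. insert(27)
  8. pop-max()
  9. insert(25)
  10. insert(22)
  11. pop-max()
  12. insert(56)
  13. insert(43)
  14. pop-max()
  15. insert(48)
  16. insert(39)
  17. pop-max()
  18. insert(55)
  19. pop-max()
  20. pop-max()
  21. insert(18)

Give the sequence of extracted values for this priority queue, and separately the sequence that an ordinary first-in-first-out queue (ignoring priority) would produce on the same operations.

insert 28 → {28}
insert 37 → {37, 28}
pop-max → 37; now {28}
pop-max → 28; now {}
insert 21 → {21}
pop-max → 21; now {}
insert 27 → {27}
pop-max → 27; now {}
insert 25 → {25}
insert 22 → {25, 22}
pop-max → 25; now {22}
insert 56 → {56, 22}
insert 43 → {56, 43, 22}
pop-max → 56; now {43, 22}
insert 48 → {48, 43, 22}
insert 39 → {48, 43, 39, 22}
pop-max → 48; now {43, 39, 22}
insert 55 → {55, 43, 39, 22}
pop-max → 55; now {43, 39, 22}
pop-max → 43; now {39, 22}
insert 18 → {39, 22, 18}

priority queue: 37 → 28 → 21 → 27 → 25 → 56 → 48 → 55 → 43; FIFO queue: [28, 37, 21, 27, 25, 22, 56, 43, 48]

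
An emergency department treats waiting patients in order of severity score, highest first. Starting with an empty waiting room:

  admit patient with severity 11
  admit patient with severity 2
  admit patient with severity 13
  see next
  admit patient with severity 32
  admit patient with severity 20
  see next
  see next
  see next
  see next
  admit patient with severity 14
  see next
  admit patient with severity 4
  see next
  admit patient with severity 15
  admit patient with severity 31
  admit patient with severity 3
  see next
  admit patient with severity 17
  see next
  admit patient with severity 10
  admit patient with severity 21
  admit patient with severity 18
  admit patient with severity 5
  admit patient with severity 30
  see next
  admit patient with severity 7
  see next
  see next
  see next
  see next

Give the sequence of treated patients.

insert 11 → {11}
insert 2 → {11, 2}
insert 13 → {13, 11, 2}
see next → 13; now {11, 2}
insert 32 → {32, 11, 2}
insert 20 → {32, 20, 11, 2}
see next → 32; now {20, 11, 2}
see next → 20; now {11, 2}
see next → 11; now {2}
see next → 2; now {}
insert 14 → {14}
see next → 14; now {}
insert 4 → {4}
see next → 4; now {}
insert 15 → {15}
insert 31 → {31, 15}
insert 3 → {31, 15, 3}
see next → 31; now {15, 3}
insert 17 → {17, 15, 3}
see next → 17; now {15, 3}
insert 10 → {15, 10, 3}
insert 21 → {21, 15, 10, 3}
insert 18 → {21, 18, 15, 10, 3}
insert 5 → {21, 18, 15, 10, 5, 3}
insert 30 → {30, 21, 18, 15, 10, 5, 3}
see next → 30; now {21, 18, 15, 10, 5, 3}
insert 7 → {21, 18, 15, 10, 7, 5, 3}
see next → 21; now {18, 15, 10, 7, 5, 3}
see next → 18; now {15, 10, 7, 5, 3}
see next → 15; now {10, 7, 5, 3}
see next → 10; now {7, 5, 3}

[13, 32, 20, 11, 2, 14, 4, 31, 17, 30, 21, 18, 15, 10]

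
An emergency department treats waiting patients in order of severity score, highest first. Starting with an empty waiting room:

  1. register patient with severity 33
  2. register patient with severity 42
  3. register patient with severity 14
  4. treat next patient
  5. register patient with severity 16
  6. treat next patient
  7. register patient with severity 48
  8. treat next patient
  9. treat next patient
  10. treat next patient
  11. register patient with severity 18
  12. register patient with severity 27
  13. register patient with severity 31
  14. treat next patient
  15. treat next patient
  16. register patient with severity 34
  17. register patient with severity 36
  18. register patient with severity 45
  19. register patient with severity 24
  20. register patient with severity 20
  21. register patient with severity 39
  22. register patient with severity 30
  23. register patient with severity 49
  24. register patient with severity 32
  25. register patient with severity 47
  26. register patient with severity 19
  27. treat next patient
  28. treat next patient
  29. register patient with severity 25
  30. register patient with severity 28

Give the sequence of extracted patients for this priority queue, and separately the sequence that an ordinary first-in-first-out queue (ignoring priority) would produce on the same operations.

insert 33 → {33}
insert 42 → {42, 33}
insert 14 → {42, 33, 14}
treat next patient → 42; now {33, 14}
insert 16 → {33, 16, 14}
treat next patient → 33; now {16, 14}
insert 48 → {48, 16, 14}
treat next patient → 48; now {16, 14}
treat next patient → 16; now {14}
treat next patient → 14; now {}
insert 18 → {18}
insert 27 → {27, 18}
insert 31 → {31, 27, 18}
treat next patient → 31; now {27, 18}
treat next patient → 27; now {18}
insert 34 → {34, 18}
insert 36 → {36, 34, 18}
insert 45 → {45, 36, 34, 18}
insert 24 → {45, 36, 34, 24, 18}
insert 20 → {45, 36, 34, 24, 20, 18}
insert 39 → {45, 39, 36, 34, 24, 20, 18}
insert 30 → {45, 39, 36, 34, 30, 24, 20, 18}
insert 49 → {49, 45, 39, 36, 34, 30, 24, 20, 18}
insert 32 → {49, 45, 39, 36, 34, 32, 30, 24, 20, 18}
insert 47 → {49, 47, 45, 39, 36, 34, 32, 30, 24, 20, 18}
insert 19 → {49, 47, 45, 39, 36, 34, 32, 30, 24, 20, 19, 18}
treat next patient → 49; now {47, 45, 39, 36, 34, 32, 30, 24, 20, 19, 18}
treat next patient → 47; now {45, 39, 36, 34, 32, 30, 24, 20, 19, 18}
insert 25 → {45, 39, 36, 34, 32, 30, 25, 24, 20, 19, 18}
insert 28 → {45, 39, 36, 34, 32, 30, 28, 25, 24, 20, 19, 18}

priority queue: 42, 33, 48, 16, 14, 31, 27, 49, 47; FIFO queue: 33 → 42 → 14 → 16 → 48 → 18 → 27 → 31 → 34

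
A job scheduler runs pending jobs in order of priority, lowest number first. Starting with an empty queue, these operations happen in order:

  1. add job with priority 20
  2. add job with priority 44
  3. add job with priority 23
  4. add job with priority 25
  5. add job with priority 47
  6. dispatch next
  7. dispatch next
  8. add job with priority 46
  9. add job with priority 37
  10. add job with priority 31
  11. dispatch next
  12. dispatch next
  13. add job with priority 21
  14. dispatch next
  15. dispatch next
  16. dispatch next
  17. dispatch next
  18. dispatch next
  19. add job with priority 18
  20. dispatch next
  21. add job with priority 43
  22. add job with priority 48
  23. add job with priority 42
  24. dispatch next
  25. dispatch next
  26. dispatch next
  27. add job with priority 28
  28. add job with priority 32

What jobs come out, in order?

[20, 23, 25, 31, 21, 37, 44, 46, 47, 18, 42, 43, 48]

insert 20 → {20}
insert 44 → {20, 44}
insert 23 → {20, 23, 44}
insert 25 → {20, 23, 25, 44}
insert 47 → {20, 23, 25, 44, 47}
dispatch next → 20; now {23, 25, 44, 47}
dispatch next → 23; now {25, 44, 47}
insert 46 → {25, 44, 46, 47}
insert 37 → {25, 37, 44, 46, 47}
insert 31 → {25, 31, 37, 44, 46, 47}
dispatch next → 25; now {31, 37, 44, 46, 47}
dispatch next → 31; now {37, 44, 46, 47}
insert 21 → {21, 37, 44, 46, 47}
dispatch next → 21; now {37, 44, 46, 47}
dispatch next → 37; now {44, 46, 47}
dispatch next → 44; now {46, 47}
dispatch next → 46; now {47}
dispatch next → 47; now {}
insert 18 → {18}
dispatch next → 18; now {}
insert 43 → {43}
insert 48 → {43, 48}
insert 42 → {42, 43, 48}
dispatch next → 42; now {43, 48}
dispatch next → 43; now {48}
dispatch next → 48; now {}
insert 28 → {28}
insert 32 → {28, 32}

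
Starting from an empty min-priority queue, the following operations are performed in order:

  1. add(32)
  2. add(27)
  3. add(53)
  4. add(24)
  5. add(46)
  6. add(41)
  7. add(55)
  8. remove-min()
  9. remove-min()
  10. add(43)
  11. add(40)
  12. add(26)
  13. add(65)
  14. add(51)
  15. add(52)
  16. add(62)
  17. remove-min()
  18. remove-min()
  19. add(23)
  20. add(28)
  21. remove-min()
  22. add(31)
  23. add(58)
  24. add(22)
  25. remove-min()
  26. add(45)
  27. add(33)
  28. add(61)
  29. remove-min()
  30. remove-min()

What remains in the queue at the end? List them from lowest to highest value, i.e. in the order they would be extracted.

insert 32 → {32}
insert 27 → {27, 32}
insert 53 → {27, 32, 53}
insert 24 → {24, 27, 32, 53}
insert 46 → {24, 27, 32, 46, 53}
insert 41 → {24, 27, 32, 41, 46, 53}
insert 55 → {24, 27, 32, 41, 46, 53, 55}
remove-min → 24; now {27, 32, 41, 46, 53, 55}
remove-min → 27; now {32, 41, 46, 53, 55}
insert 43 → {32, 41, 43, 46, 53, 55}
insert 40 → {32, 40, 41, 43, 46, 53, 55}
insert 26 → {26, 32, 40, 41, 43, 46, 53, 55}
insert 65 → {26, 32, 40, 41, 43, 46, 53, 55, 65}
insert 51 → {26, 32, 40, 41, 43, 46, 51, 53, 55, 65}
insert 52 → {26, 32, 40, 41, 43, 46, 51, 52, 53, 55, 65}
insert 62 → {26, 32, 40, 41, 43, 46, 51, 52, 53, 55, 62, 65}
remove-min → 26; now {32, 40, 41, 43, 46, 51, 52, 53, 55, 62, 65}
remove-min → 32; now {40, 41, 43, 46, 51, 52, 53, 55, 62, 65}
insert 23 → {23, 40, 41, 43, 46, 51, 52, 53, 55, 62, 65}
insert 28 → {23, 28, 40, 41, 43, 46, 51, 52, 53, 55, 62, 65}
remove-min → 23; now {28, 40, 41, 43, 46, 51, 52, 53, 55, 62, 65}
insert 31 → {28, 31, 40, 41, 43, 46, 51, 52, 53, 55, 62, 65}
insert 58 → {28, 31, 40, 41, 43, 46, 51, 52, 53, 55, 58, 62, 65}
insert 22 → {22, 28, 31, 40, 41, 43, 46, 51, 52, 53, 55, 58, 62, 65}
remove-min → 22; now {28, 31, 40, 41, 43, 46, 51, 52, 53, 55, 58, 62, 65}
insert 45 → {28, 31, 40, 41, 43, 45, 46, 51, 52, 53, 55, 58, 62, 65}
insert 33 → {28, 31, 33, 40, 41, 43, 45, 46, 51, 52, 53, 55, 58, 62, 65}
insert 61 → {28, 31, 33, 40, 41, 43, 45, 46, 51, 52, 53, 55, 58, 61, 62, 65}
remove-min → 28; now {31, 33, 40, 41, 43, 45, 46, 51, 52, 53, 55, 58, 61, 62, 65}
remove-min → 31; now {33, 40, 41, 43, 45, 46, 51, 52, 53, 55, 58, 61, 62, 65}

33 → 40 → 41 → 43 → 45 → 46 → 51 → 52 → 53 → 55 → 58 → 61 → 62 → 65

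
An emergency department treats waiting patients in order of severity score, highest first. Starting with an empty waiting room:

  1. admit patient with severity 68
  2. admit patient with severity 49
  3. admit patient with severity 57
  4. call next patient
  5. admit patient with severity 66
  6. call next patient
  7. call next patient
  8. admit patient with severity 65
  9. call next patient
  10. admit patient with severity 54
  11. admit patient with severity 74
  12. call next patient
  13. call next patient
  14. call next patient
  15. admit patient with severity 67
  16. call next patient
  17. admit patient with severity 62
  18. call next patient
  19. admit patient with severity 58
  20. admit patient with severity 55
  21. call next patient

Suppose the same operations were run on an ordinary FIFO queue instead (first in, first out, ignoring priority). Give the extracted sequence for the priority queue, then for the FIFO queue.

insert 68 → {68}
insert 49 → {68, 49}
insert 57 → {68, 57, 49}
call next patient → 68; now {57, 49}
insert 66 → {66, 57, 49}
call next patient → 66; now {57, 49}
call next patient → 57; now {49}
insert 65 → {65, 49}
call next patient → 65; now {49}
insert 54 → {54, 49}
insert 74 → {74, 54, 49}
call next patient → 74; now {54, 49}
call next patient → 54; now {49}
call next patient → 49; now {}
insert 67 → {67}
call next patient → 67; now {}
insert 62 → {62}
call next patient → 62; now {}
insert 58 → {58}
insert 55 → {58, 55}
call next patient → 58; now {55}

priority queue: 68 → 66 → 57 → 65 → 74 → 54 → 49 → 67 → 62 → 58; FIFO queue: 68 → 49 → 57 → 66 → 65 → 54 → 74 → 67 → 62 → 58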